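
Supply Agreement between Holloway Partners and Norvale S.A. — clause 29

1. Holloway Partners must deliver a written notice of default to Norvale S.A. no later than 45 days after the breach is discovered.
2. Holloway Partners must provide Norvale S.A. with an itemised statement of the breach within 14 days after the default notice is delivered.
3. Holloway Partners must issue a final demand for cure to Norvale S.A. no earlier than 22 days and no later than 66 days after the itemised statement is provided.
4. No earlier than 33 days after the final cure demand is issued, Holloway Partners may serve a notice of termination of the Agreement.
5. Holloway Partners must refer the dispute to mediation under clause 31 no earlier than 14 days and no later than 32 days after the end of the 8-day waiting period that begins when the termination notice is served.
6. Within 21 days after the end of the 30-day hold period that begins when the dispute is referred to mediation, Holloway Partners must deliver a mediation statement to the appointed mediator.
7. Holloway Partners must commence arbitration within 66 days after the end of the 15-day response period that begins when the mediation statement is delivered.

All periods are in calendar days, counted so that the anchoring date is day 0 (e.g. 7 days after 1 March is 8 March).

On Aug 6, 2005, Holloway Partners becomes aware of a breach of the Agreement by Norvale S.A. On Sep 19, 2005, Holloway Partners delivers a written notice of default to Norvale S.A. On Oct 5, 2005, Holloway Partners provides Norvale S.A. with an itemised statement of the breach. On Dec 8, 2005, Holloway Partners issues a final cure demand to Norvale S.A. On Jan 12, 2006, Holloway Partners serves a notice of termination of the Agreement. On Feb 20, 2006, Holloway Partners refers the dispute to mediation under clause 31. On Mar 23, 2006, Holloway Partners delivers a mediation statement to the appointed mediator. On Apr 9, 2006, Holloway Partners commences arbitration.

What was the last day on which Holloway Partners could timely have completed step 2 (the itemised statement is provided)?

Oct 3, 2005

Step 2 runs from Sep 19, 2005, when the default notice is delivered. 14 days after Sep 19, 2005 is Oct 3, 2005.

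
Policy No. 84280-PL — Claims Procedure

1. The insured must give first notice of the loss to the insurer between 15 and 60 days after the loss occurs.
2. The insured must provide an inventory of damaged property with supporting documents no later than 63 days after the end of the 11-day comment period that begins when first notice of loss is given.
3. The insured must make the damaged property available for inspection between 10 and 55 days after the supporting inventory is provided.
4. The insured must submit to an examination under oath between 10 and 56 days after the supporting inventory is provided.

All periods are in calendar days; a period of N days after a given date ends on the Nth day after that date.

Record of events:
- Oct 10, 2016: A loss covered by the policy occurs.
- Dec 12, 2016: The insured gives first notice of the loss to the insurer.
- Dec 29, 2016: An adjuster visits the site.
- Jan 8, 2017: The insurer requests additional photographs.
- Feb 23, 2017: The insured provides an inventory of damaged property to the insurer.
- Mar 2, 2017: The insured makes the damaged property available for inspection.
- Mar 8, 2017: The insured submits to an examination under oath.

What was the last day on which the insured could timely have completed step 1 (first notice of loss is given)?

Dec 9, 2016

Step 1 runs from Oct 10, 2016, when the loss occurs. The window is 15–60 days after Oct 10, 2016; it closes on Dec 9, 2016.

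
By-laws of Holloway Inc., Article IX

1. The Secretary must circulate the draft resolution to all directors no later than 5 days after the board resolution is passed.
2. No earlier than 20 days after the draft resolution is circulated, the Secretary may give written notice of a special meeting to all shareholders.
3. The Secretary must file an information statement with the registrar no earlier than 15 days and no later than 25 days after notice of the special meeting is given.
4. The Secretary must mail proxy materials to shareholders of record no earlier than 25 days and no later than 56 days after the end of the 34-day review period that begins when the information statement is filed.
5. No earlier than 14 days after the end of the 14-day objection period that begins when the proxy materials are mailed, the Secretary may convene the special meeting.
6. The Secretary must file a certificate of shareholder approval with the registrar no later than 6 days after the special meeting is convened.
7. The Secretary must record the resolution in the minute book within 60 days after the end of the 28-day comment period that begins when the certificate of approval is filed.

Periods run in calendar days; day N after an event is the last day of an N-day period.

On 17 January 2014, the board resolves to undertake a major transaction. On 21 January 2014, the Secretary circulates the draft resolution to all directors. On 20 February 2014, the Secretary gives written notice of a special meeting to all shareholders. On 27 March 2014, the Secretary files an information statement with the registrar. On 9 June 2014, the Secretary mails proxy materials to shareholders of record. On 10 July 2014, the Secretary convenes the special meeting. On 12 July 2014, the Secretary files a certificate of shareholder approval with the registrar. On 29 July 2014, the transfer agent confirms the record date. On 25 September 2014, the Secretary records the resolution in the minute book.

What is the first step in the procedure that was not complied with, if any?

Step 1 — counting 5 days from 17 January 2014 (when the board resolution is passed) gives a deadline of 22 January 2014; done 21 January 2014 — timely.
Step 2 — must wait 20 days from 21 January 2014 (when the draft resolution is circulated), so not before 10 February 2014; 20 February 2014 is on or after that date.
Step 3 — 15 and 25 days from 20 February 2014 (when notice of the special meeting is given) are 7 March 2014 and 17 March 2014 respectively; done 27 March 2014 — 10 days after the window closed.

Step 3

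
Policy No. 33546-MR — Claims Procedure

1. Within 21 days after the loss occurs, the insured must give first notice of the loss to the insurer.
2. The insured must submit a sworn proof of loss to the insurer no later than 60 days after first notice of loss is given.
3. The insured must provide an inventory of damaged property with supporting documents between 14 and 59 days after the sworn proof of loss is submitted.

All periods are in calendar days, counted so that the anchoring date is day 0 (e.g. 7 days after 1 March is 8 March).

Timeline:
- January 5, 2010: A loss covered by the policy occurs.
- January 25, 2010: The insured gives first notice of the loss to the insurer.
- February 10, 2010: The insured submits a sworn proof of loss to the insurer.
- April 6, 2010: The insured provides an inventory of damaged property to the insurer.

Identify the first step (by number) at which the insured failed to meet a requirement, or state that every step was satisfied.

None — every step was satisfied

Step 1 — counting 21 days from January 5, 2010 (when the loss occurs) gives a deadline of January 26, 2010; completed January 25, 2010, before the deadline.
Step 2 — counting 60 days from January 25, 2010 (when first notice of loss is given) gives a deadline of March 26, 2010; done February 10, 2010 — timely.
Step 3 — 14 and 59 days from February 10, 2010 (when the sworn proof of loss is submitted) are February 24, 2010 and April 10, 2010 respectively; done April 6, 2010 — within the window.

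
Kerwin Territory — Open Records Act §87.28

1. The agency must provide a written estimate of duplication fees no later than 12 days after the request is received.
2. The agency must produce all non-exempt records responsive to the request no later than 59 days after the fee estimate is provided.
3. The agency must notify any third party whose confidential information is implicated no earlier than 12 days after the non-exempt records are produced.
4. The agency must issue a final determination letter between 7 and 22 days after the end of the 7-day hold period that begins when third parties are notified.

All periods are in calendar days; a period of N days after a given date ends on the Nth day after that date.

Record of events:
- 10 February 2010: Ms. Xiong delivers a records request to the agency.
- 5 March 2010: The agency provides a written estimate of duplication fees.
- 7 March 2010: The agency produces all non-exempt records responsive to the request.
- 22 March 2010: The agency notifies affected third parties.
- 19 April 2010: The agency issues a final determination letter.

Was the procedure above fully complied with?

(1) due by 10 February 2010 + 12 days = 22 February 2010; done 5 March 2010 — 11 days late.
The analysis stops there.

No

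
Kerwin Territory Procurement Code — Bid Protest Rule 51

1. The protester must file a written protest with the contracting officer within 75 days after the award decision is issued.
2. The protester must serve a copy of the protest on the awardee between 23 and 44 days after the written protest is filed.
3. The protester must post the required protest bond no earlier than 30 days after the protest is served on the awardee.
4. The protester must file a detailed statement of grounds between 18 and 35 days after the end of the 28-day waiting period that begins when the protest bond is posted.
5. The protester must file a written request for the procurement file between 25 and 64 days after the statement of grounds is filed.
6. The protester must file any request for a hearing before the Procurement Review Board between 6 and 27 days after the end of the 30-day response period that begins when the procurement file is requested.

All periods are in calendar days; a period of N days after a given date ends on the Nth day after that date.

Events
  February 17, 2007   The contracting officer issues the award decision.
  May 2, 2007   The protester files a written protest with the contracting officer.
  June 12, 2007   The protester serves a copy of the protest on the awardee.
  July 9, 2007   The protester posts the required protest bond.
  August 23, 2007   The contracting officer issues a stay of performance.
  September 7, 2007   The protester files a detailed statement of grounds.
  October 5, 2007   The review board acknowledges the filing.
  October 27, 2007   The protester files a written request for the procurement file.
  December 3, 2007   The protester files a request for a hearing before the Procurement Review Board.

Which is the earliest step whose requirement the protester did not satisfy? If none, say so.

Step 3

Step 1: 75 days after February 17, 2007 (when the award decision is issued) is May 3, 2007; May 2, 2007 is within that limit.
Step 2: the window is 23–44 days after May 2, 2007 (when the written protest is filed), so May 25, 2007 through June 15, 2007; done June 12, 2007 — within the window.
Step 3: the earliest permitted date is 30 days after June 12, 2007 (when the protest is served on the awardee), i.e. July 12, 2007; done July 9, 2007 — 3 days too early.
Later steps need not be reached.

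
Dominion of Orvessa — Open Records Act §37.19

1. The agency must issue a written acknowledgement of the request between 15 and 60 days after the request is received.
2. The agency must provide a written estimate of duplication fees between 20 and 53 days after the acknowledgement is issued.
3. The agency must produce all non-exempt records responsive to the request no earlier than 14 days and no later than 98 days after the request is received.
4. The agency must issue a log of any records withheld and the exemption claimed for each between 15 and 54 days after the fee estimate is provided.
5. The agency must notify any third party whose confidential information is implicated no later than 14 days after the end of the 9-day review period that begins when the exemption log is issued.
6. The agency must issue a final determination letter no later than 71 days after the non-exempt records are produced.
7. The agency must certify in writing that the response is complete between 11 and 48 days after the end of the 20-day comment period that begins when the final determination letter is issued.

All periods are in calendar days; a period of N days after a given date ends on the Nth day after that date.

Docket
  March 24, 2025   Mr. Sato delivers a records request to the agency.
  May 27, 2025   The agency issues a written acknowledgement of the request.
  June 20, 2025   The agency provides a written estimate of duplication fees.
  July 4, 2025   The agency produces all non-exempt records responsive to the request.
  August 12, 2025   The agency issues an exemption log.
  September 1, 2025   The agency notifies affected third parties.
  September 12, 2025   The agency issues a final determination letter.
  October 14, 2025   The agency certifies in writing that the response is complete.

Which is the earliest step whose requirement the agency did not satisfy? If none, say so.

(1) the permitted window runs from March 24, 2025 + 15 = April 8, 2025 to March 24, 2025 + 60 = May 23, 2025; done May 27, 2025 — 4 days after the window closed.
Later steps need not be reached.

Step 1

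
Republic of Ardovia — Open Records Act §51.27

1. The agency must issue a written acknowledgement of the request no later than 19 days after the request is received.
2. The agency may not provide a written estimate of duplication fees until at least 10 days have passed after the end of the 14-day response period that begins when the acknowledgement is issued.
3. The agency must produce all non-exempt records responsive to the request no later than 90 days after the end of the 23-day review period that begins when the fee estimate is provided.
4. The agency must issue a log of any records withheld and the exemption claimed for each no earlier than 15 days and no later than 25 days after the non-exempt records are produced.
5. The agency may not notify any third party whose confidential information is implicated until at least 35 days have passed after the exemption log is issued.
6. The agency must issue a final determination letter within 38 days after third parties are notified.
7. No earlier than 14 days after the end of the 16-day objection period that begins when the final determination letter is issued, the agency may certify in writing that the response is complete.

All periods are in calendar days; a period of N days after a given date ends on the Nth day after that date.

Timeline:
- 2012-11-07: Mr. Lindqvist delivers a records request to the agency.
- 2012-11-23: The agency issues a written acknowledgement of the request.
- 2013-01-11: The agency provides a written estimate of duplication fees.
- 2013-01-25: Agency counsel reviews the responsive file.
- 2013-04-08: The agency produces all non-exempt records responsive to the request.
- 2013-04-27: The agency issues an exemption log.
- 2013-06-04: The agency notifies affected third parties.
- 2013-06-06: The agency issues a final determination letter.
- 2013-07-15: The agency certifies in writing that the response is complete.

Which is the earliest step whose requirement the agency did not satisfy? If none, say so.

None — every step was satisfied

Step 1 — counting 19 days from 2012-11-07 (when the request is received) gives a deadline of 2012-11-26; done 2012-11-23 — timely.
Step 2 — must wait 10 days from 2012-12-07 (end of the 14-day response period, which began when the acknowledgement is issued on 2012-11-23), so not before 2012-12-17; done 2013-01-11 — permitted.
Step 3 — counting 90 days from 2013-02-03 (end of the 23-day review period, which began when the fee estimate is provided on 2013-01-11) gives a deadline of 2013-05-04; completed 2013-04-08, before the deadline.
Step 4 — 15 and 25 days from 2013-04-08 (when the non-exempt records are produced) are 2013-04-23 and 2013-05-03 respectively; done 2013-04-27, which is between those dates.
Step 5 — must wait 35 days from 2013-04-27 (when the exemption log is issued), so not before 2013-06-01; done 2013-06-04 — permitted.
Step 6 — counting 38 days from 2013-06-04 (when third parties are notified) gives a deadline of 2013-07-12; done 2013-06-06 — timely.
Step 7 — must wait 14 days from 2013-06-22 (end of the 16-day objection period, which began when the final determination letter is issued on 2013-06-06), so not before 2013-07-06; done 2013-07-15, after the minimum wait.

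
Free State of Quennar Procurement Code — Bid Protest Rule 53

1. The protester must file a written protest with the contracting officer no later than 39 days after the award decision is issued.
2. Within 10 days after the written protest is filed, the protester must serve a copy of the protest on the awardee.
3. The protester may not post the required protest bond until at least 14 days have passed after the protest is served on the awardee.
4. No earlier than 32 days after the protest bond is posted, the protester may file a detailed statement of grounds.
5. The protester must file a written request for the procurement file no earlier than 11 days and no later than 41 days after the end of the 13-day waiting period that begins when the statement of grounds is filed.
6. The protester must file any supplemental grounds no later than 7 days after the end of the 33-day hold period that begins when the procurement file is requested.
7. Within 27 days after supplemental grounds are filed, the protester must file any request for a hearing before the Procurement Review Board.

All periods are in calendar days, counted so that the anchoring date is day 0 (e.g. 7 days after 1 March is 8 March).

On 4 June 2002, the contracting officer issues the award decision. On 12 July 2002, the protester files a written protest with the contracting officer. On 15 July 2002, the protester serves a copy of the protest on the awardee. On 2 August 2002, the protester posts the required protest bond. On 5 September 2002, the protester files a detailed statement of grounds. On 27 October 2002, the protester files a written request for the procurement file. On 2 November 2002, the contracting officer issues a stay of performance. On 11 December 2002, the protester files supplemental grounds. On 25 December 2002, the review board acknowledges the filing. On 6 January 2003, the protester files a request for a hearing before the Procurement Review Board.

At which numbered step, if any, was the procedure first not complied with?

Step 6

Step 1: 39 days after 4 June 2002 (when the award decision is issued) is 13 July 2002; 12 July 2002 is within that limit.
Step 2: 10 days after 12 July 2002 (when the written protest is filed) is 22 July 2002; completed 15 July 2002, before the deadline.
Step 3: the earliest permitted date is 14 days after 15 July 2002 (when the protest is served on the awardee), i.e. 29 July 2002; done 2 August 2002, after the minimum wait.
Step 4: the earliest permitted date is 32 days after 2 August 2002 (when the protest bond is posted), i.e. 3 September 2002; done 5 September 2002, after the minimum wait.
Step 5: the window is 11–41 days after 18 September 2002 (end of the 13-day waiting period, which began when the statement of grounds is filed on 5 September 2002), so 29 September 2002 through 29 October 2002; done 27 October 2002, which is between those dates.
Step 6: 7 days after 29 November 2002 (end of the 33-day hold period, which began when the procurement file is requested on 27 October 2002) is 6 December 2002; done 11 December 2002 — 5 days late.
That is the first point of non-compliance.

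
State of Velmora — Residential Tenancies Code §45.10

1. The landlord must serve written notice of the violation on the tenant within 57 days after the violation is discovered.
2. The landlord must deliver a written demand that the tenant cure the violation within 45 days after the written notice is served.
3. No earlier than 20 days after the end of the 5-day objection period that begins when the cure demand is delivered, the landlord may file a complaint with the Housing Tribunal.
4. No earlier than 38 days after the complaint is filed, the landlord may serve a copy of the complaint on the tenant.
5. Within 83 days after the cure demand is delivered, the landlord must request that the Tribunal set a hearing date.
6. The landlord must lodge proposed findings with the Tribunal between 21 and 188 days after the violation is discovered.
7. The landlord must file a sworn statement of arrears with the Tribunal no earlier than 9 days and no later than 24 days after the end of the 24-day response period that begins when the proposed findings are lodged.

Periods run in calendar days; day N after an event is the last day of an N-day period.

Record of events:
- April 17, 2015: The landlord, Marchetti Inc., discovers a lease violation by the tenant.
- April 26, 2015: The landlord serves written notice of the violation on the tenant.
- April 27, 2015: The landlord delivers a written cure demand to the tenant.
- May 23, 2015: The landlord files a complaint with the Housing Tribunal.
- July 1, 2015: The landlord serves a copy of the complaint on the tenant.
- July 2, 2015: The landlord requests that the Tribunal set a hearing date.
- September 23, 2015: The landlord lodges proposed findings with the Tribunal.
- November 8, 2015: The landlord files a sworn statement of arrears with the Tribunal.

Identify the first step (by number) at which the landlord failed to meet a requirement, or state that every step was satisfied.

Step 1 — counting 57 days from April 17, 2015 (when the violation is discovered) gives a deadline of June 13, 2015; April 26, 2015 is within that limit.
Step 2 — counting 45 days from April 26, 2015 (when the written notice is served) gives a deadline of June 10, 2015; completed April 27, 2015, before the deadline.
Step 3 — must wait 20 days from May 2, 2015 (end of the 5-day objection period, which began when the cure demand is delivered on April 27, 2015), so not before May 22, 2015; May 23, 2015 is on or after that date.
Step 4 — must wait 38 days from May 23, 2015 (when the complaint is filed), so not before June 30, 2015; July 1, 2015 is on or after that date.
Step 5 — counting 83 days from April 27, 2015 (when the cure demand is delivered) gives a deadline of July 19, 2015; done July 2, 2015 — timely.
Step 6 — 21 and 188 days from April 17, 2015 (when the violation is discovered) are May 8, 2015 and October 22, 2015 respectively; done September 23, 2015 — within the window.
Step 7 — 9 and 24 days from October 17, 2015 (end of the 24-day response period, which began when the proposed findings are lodged on September 23, 2015) are October 26, 2015 and November 10, 2015 respectively; done November 8, 2015, which is between those dates.

None — every step was satisfied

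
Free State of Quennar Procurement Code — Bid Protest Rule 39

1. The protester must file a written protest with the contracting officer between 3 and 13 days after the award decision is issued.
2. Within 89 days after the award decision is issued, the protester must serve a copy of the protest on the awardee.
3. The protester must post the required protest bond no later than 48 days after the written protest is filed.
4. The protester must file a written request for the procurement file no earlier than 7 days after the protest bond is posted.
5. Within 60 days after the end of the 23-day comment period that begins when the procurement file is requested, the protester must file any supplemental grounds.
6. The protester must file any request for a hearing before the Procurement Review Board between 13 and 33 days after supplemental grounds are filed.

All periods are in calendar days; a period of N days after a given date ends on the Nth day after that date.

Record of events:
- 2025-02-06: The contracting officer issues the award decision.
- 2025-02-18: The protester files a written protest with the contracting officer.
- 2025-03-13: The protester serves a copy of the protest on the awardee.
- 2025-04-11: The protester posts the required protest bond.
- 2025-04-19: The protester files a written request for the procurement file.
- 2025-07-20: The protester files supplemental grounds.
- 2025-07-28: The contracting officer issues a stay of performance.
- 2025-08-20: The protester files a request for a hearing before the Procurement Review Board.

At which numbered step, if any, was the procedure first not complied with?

Step 1: the window is 3–13 days after 2025-02-06 (when the award decision is issued), so 2025-02-09 through 2025-02-19; 2025-02-18 falls inside that range.
Step 2: 89 days after 2025-02-06 (when the award decision is issued) is 2025-05-06; completed 2025-03-13, before the deadline.
Step 3: 48 days after 2025-02-18 (when the written protest is filed) is 2025-04-07; 2025-04-11 misses that deadline by 4 days.

Step 3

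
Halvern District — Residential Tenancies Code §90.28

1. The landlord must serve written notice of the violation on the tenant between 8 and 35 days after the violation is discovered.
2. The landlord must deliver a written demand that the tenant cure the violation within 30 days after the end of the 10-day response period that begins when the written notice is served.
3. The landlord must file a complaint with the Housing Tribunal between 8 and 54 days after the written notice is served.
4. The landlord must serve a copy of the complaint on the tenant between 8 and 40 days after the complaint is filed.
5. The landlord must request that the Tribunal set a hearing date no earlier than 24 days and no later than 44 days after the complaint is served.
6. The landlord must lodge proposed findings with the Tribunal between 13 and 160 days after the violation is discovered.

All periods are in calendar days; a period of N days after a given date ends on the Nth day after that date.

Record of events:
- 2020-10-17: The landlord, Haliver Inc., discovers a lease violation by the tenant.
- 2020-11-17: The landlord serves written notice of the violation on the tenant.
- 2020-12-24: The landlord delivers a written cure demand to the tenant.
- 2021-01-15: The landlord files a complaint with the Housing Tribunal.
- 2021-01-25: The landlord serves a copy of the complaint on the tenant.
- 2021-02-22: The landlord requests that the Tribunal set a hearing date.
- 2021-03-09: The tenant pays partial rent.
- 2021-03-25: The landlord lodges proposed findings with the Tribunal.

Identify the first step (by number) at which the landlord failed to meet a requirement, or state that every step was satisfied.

Step 1 — 8 and 35 days from 2020-10-17 (when the violation is discovered) are 2020-10-25 and 2020-11-21 respectively; done 2020-11-17 — within the window.
Step 2 — counting 30 days from 2020-11-27 (end of the 10-day response period, which began when the written notice is served on 2020-11-17) gives a deadline of 2020-12-27; completed 2020-12-24, before the deadline.
Step 3 — 8 and 54 days from 2020-11-17 (when the written notice is served) are 2020-11-25 and 2021-01-10 respectively; done 2021-01-15 — 5 days after the window closed.
The analysis stops there.

Step 3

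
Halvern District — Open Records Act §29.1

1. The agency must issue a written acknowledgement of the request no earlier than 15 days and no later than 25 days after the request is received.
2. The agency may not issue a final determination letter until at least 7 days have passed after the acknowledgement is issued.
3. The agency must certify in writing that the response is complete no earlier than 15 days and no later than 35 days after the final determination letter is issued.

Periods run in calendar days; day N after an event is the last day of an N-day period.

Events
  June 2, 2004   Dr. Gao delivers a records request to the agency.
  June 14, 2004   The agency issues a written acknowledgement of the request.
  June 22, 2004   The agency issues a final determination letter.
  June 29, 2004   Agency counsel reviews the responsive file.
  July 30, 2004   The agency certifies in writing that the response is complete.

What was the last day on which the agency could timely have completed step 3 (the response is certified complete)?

Step 3 runs from June 22, 2004, when the final determination letter is issued. The window is 15–35 days after June 22, 2004; it closes on July 27, 2004.

July 27, 2004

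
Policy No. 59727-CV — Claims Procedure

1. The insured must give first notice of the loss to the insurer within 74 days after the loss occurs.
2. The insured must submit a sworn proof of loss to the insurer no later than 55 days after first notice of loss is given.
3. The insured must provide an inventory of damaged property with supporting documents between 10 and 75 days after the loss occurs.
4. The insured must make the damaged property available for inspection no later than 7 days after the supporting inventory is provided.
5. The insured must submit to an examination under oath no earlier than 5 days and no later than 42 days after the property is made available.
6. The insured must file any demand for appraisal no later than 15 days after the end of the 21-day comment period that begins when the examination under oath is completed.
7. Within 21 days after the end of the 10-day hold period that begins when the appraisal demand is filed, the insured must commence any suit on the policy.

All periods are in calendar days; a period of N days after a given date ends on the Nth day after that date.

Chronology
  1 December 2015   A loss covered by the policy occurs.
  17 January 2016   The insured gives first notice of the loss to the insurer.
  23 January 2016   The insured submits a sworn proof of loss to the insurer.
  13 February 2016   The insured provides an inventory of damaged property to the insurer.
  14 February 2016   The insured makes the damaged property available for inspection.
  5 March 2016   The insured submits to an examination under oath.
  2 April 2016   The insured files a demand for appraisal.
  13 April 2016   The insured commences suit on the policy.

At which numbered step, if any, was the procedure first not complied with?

None — every step was satisfied

Step 1 — counting 74 days from 1 December 2015 (when the loss occurs) gives a deadline of 13 February 2016; 17 January 2016 is within that limit.
Step 2 — counting 55 days from 17 January 2016 (when first notice of loss is given) gives a deadline of 12 March 2016; 23 January 2016 is within that limit.
Step 3 — 10 and 75 days from 1 December 2015 (when the loss occurs) are 11 December 2015 and 14 February 2016 respectively; 13 February 2016 falls inside that range.
Step 4 — counting 7 days from 13 February 2016 (when the supporting inventory is provided) gives a deadline of 20 February 2016; completed 14 February 2016, before the deadline.
Step 5 — 5 and 42 days from 14 February 2016 (when the property is made available) are 19 February 2016 and 27 March 2016 respectively; done 5 March 2016, which is between those dates.
Step 6 — counting 15 days from 26 March 2016 (end of the 21-day comment period, which began when the examination under oath is completed on 5 March 2016) gives a deadline of 10 April 2016; completed 2 April 2016, before the deadline.
Step 7 — counting 21 days from 12 April 2016 (end of the 10-day hold period, which began when the appraisal demand is filed on 2 April 2016) gives a deadline of 3 May 2016; 13 April 2016 is within that limit.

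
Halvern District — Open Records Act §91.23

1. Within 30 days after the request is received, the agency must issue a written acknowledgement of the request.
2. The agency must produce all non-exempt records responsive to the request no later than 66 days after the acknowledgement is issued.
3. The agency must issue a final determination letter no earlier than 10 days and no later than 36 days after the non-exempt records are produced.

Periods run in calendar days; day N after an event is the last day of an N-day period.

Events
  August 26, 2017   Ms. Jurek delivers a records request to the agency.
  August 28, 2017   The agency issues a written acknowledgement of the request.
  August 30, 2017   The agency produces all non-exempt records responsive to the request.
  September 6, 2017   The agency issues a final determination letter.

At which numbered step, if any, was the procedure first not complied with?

Step 1: 30 days after August 26, 2017 (when the request is received) is September 25, 2017; completed August 28, 2017, before the deadline.
Step 2: 66 days after August 28, 2017 (when the acknowledgement is issued) is November 2, 2017; August 30, 2017 is within that limit.
Step 3: the window is 10–36 days after August 30, 2017 (when the non-exempt records are produced), so September 9, 2017 through October 5, 2017; September 6, 2017 is 3 days too early.
No need to go further; step 3 was not satisfied.

Step 3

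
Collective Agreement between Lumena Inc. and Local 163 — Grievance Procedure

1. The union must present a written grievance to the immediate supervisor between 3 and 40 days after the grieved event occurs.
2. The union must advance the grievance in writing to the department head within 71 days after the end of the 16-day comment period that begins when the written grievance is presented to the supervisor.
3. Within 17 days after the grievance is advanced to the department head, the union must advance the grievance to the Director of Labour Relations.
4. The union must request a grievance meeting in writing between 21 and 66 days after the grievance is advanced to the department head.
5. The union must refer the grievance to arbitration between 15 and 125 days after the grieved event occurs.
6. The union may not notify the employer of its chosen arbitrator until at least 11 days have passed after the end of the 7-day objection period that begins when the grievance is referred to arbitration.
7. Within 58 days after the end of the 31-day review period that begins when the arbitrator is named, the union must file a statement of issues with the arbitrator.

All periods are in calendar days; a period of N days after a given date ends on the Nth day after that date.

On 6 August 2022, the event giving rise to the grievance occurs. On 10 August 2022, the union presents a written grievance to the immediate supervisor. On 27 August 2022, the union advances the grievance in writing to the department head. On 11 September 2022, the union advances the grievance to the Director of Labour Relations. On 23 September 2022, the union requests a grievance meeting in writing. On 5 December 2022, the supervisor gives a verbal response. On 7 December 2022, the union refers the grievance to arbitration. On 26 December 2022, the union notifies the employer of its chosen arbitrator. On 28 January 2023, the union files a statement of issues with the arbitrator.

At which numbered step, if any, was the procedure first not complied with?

None — every step was satisfied

Step 1: the window is 3–40 days after 6 August 2022 (when the grieved event occurs), so 9 August 2022 through 15 September 2022; done 10 August 2022 — within the window.
Step 2: 71 days after 26 August 2022 (end of the 16-day comment period, which began when the written grievance is presented to the supervisor on 10 August 2022) is 5 November 2022; completed 27 August 2022, before the deadline.
Step 3: 17 days after 27 August 2022 (when the grievance is advanced to the department head) is 13 September 2022; 11 September 2022 is within that limit.
Step 4: the window is 21–66 days after 27 August 2022 (when the grievance is advanced to the department head), so 17 September 2022 through 1 November 2022; done 23 September 2022, which is between those dates.
Step 5: the window is 15–125 days after 6 August 2022 (when the grieved event occurs), so 21 August 2022 through 9 December 2022; done 7 December 2022 — within the window.
Step 6: the earliest permitted date is 11 days after 14 December 2022 (end of the 7-day objection period, which began when the grievance is referred to arbitration on 7 December 2022), i.e. 25 December 2022; done 26 December 2022 — permitted.
Step 7: 58 days after 26 January 2023 (end of the 31-day review period, which began when the arbitrator is named on 26 December 2022) is 25 March 2023; 28 January 2023 is within that limit.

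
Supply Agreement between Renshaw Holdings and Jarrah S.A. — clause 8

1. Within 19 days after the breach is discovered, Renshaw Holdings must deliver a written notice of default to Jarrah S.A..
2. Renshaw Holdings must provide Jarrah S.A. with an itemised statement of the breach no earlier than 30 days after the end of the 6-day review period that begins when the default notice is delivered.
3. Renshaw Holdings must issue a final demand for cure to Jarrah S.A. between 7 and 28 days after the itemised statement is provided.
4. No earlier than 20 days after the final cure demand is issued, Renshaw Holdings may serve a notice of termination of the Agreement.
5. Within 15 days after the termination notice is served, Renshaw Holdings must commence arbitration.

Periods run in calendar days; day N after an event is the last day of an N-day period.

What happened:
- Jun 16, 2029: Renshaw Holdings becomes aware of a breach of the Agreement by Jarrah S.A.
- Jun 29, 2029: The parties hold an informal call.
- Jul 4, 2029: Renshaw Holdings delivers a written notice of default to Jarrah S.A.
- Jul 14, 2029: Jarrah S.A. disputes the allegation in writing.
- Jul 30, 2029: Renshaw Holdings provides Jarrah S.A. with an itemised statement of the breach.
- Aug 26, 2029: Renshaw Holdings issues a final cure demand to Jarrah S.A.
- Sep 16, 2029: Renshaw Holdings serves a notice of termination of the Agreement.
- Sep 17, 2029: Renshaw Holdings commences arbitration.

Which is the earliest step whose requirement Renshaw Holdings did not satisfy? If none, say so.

Step 2

Step 1 — counting 19 days from Jun 16, 2029 (when the breach is discovered) gives a deadline of Jul 5, 2029; completed Jul 4, 2029, before the deadline.
Step 2 — must wait 30 days from Jul 10, 2029 (end of the 6-day review period, which began when the default notice is delivered on Jul 4, 2029), so not before Aug 9, 2029; acted on Jul 30, 2029, 10 days prematurely.
The procedure was therefore not followed at step 2.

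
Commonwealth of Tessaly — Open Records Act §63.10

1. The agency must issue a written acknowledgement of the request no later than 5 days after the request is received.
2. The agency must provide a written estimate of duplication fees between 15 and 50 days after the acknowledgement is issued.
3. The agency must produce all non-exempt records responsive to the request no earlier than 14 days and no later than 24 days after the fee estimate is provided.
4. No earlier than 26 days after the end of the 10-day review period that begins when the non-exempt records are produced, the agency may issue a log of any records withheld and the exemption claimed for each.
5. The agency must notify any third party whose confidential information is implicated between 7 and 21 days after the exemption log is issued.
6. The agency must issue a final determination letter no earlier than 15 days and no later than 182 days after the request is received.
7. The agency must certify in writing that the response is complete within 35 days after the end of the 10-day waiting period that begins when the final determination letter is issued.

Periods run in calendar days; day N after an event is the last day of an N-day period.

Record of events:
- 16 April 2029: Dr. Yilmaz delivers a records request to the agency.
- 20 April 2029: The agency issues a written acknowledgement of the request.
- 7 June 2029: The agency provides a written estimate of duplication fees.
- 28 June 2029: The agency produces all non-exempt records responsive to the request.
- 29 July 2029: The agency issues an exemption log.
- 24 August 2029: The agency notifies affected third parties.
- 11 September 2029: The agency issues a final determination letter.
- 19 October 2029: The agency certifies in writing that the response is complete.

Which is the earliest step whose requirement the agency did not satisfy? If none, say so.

(1) due by 16 April 2029 + 5 days = 21 April 2029; 20 April 2029 is within that limit.
(2) the permitted window runs from 20 April 2029 + 15 = 5 May 2029 to 20 April 2029 + 50 = 9 June 2029; done 7 June 2029, which is between those dates.
(3) the permitted window runs from 7 June 2029 + 14 = 21 June 2029 to 7 June 2029 + 24 = 1 July 2029; done 28 June 2029, which is between those dates.
(4) permitted from 8 July 2029 + 26 days = 3 August 2029 onward; acted on 29 July 2029, 5 days prematurely.
No need to go further; step 4 was not satisfied.

Step 4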